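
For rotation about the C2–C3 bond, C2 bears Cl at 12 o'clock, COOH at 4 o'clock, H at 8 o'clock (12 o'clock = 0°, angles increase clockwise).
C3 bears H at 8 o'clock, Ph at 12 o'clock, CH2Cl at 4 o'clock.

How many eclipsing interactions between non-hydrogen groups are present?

Non-H eclipsing pairs: Cl(0°)/Ph(0°); COOH(120°)/CH2Cl(120°) — 2 interactions.

2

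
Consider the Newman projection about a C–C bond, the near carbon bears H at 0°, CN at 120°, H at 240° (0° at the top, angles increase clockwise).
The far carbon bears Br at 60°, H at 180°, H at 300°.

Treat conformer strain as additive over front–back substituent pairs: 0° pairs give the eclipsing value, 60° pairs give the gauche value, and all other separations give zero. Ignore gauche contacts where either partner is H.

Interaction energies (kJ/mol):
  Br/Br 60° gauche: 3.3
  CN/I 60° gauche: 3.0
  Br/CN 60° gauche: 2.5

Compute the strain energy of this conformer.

2.5 kJ/mol

This conformer is staggered. CN at 120° is gauche with Br at 60° (2.5). Total 2.5 kJ/mol.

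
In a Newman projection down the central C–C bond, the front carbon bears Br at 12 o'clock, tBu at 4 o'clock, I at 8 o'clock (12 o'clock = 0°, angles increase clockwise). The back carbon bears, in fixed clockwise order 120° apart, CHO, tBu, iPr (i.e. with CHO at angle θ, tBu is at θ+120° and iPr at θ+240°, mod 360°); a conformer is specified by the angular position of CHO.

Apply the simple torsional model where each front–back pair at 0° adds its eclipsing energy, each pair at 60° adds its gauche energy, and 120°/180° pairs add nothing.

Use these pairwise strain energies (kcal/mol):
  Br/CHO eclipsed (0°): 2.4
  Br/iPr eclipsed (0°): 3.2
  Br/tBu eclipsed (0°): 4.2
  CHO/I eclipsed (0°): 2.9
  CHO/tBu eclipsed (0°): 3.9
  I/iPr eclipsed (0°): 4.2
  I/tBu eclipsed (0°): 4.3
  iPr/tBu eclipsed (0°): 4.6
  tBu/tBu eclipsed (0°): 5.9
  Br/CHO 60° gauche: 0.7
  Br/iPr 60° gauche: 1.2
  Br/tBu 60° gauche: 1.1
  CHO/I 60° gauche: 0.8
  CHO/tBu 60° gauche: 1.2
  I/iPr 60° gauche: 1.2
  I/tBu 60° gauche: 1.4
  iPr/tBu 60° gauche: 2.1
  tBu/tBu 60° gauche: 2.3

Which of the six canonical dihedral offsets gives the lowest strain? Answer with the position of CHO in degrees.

180°

CHO at 0° (eclipsed): Br(0°)/CHO(0°) eclipsed 2.4; tBu(120°)/tBu(120°) eclipsed 5.9; I(240°)/iPr(240°) eclipsed 4.2 → 12.5 kcal/mol.
CHO at 60° (staggered): Br(0°)/CHO(60°) gauche 0.7; Br(0°)/iPr(300°) gauche 1.2; tBu(120°)/CHO(60°) gauche 1.2; tBu(120°)/tBu(180°) gauche 2.3; I(240°)/tBu(180°) gauche 1.4; I(240°)/iPr(300°) gauche 1.2 → 8.0 kcal/mol.
CHO at 120° (eclipsed): Br(0°)/iPr(0°) eclipsed 3.2; tBu(120°)/CHO(120°) eclipsed 3.9; I(240°)/tBu(240°) eclipsed 4.3 → 11.4 kcal/mol.
CHO at 180° (staggered): Br(0°)/tBu(300°) gauche 1.1; Br(0°)/iPr(60°) gauche 1.2; tBu(120°)/CHO(180°) gauche 1.2; tBu(120°)/iPr(60°) gauche 2.1; I(240°)/CHO(180°) gauche 0.8; I(240°)/tBu(300°) gauche 1.4 → 7.8 kcal/mol.
CHO at 240° (eclipsed): Br(0°)/tBu(0°) eclipsed 4.2; tBu(120°)/iPr(120°) eclipsed 4.6; I(240°)/CHO(240°) eclipsed 2.9 → 11.7 kcal/mol.
CHO at 300° (staggered): Br(0°)/CHO(300°) gauche 0.7; Br(0°)/tBu(60°) gauche 1.1; tBu(120°)/tBu(60°) gauche 2.3; tBu(120°)/iPr(180°) gauche 2.1; I(240°)/CHO(300°) gauche 0.8; I(240°)/iPr(180°) gauche 1.2 → 8.2 kcal/mol.
The minimum (7.8 kcal/mol) occurs with CHO at 180°.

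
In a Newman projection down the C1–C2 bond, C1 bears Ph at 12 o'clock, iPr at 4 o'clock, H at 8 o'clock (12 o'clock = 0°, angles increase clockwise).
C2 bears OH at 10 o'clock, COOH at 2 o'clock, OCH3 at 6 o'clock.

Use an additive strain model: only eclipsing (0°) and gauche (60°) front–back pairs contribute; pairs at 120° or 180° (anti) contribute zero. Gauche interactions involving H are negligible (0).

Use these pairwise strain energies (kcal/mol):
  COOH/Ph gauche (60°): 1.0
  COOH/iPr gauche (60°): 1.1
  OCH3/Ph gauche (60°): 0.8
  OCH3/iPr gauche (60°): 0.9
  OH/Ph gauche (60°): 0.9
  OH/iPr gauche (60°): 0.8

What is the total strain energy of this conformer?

3.9 kcal/mol

This conformer (staggered): Ph–OH gauche, Ph–COOH gauche, iPr–COOH gauche, iPr–OCH3 gauche; 0.9 + 1.0 + 1.1 + 0.9 = 3.9 kcal/mol.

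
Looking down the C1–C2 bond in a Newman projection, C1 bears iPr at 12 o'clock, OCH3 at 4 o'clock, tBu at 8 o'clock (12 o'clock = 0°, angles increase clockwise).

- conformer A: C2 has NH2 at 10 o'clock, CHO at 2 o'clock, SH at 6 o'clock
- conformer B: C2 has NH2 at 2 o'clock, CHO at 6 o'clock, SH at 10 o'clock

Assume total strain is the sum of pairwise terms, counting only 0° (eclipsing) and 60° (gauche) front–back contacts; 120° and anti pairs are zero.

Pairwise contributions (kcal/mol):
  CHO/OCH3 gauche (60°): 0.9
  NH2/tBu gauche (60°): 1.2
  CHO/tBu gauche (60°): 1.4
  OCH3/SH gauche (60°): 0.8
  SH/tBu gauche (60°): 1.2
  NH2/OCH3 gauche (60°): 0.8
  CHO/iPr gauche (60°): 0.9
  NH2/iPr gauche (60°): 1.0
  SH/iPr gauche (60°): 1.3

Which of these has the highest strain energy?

B

A (staggered): iPr(0°)/NH2(300°) gauche 1.0; iPr(0°)/CHO(60°) gauche 0.9; OCH3(120°)/CHO(60°) gauche 0.9; OCH3(120°)/SH(180°) gauche 0.8; tBu(240°)/NH2(300°) gauche 1.2; tBu(240°)/SH(180°) gauche 1.2 → 6.0 kcal/mol.
B (staggered): iPr(0°)/NH2(60°) gauche 1.0; iPr(0°)/SH(300°) gauche 1.3; OCH3(120°)/NH2(60°) gauche 0.8; OCH3(120°)/CHO(180°) gauche 0.9; tBu(240°)/CHO(180°) gauche 1.4; tBu(240°)/SH(300°) gauche 1.2 → 6.6 kcal/mol.
B has the highest total (6.6 kcal/mol).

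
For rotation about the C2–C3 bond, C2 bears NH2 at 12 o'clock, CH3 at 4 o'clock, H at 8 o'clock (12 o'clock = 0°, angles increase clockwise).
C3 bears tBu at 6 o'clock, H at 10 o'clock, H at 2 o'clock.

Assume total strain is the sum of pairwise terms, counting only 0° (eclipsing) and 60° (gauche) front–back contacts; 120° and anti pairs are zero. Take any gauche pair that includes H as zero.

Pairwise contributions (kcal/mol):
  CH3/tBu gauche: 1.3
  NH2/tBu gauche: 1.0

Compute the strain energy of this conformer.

1.3 kcal/mol

This conformer (staggered): CH3(120°)/tBu(180°) gauche 1.3 → 1.3 kcal/mol.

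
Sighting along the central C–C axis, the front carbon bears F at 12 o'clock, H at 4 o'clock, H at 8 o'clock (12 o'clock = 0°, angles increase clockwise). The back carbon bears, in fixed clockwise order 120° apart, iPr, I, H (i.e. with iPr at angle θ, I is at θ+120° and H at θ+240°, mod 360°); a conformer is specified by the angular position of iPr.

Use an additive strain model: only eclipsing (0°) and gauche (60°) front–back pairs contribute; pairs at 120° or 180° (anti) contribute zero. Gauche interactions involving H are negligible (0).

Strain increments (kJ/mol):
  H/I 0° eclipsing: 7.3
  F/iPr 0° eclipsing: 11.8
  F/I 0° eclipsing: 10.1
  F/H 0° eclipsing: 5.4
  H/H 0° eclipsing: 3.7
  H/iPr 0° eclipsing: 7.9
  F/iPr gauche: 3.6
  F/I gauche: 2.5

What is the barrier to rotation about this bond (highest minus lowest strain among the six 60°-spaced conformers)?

iPr at 0° is eclipsed. F at 0° is eclipsed with iPr at 0° (11.8); H at 120° is eclipsed with I at 120° (7.3); H at 240° is eclipsed with H at 240° (3.7). Total 22.8 kJ/mol.
iPr at 60° is staggered. F at 0° is gauche with iPr at 60° (3.6). Total 3.6 kJ/mol.
iPr at 120° is eclipsed. F at 0° is eclipsed with H at 0° (5.4); H at 120° is eclipsed with iPr at 120° (7.9); H at 240° is eclipsed with I at 240° (7.3). Total 20.6 kJ/mol.
iPr at 180° is staggered. F at 0° is gauche with I at 300° (2.5). Total 2.5 kJ/mol.
iPr at 240° is eclipsed. F at 0° is eclipsed with I at 0° (10.1); H at 120° is eclipsed with H at 120° (3.7); H at 240° is eclipsed with iPr at 240° (7.9). Total 21.7 kJ/mol.
iPr at 300° is staggered. F at 0° is gauche with iPr at 300° (3.6); F at 0° is gauche with I at 60° (2.5). Total 6.1 kJ/mol.
Max at 0° (22.8 kJ/mol), min at 180° (2.5 kJ/mol); barrier = 20.3 kJ/mol.

20.3 kJ/mol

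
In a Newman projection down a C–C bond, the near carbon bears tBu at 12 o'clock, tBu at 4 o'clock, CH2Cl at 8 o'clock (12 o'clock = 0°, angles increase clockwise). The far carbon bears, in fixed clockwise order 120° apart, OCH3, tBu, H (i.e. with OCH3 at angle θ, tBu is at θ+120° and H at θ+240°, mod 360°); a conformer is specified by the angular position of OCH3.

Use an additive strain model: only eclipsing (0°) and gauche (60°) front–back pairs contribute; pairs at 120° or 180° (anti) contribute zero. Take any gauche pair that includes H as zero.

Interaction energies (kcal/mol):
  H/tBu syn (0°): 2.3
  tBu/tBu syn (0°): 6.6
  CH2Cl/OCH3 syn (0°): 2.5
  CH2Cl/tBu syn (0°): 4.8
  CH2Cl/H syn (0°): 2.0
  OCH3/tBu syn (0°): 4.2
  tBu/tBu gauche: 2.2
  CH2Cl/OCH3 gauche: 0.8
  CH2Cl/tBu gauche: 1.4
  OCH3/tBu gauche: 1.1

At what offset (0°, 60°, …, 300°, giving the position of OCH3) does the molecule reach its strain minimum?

180°

OCH3 at 0° is eclipsed. tBu at 0° is eclipsed with OCH3 at 0° (4.2); tBu at 120° is eclipsed with tBu at 120° (6.6); CH2Cl at 240° is eclipsed with H at 240° (2.0). Total 12.8 kcal/mol.
OCH3 at 60° is staggered. tBu at 0° is gauche with OCH3 at 60° (1.1); tBu at 120° is gauche with OCH3 at 60° (1.1); tBu at 120° is gauche with tBu at 180° (2.2); CH2Cl at 240° is gauche with tBu at 180° (1.4). Total 5.8 kcal/mol.
OCH3 at 120° is eclipsed. tBu at 0° is eclipsed with H at 0° (2.3); tBu at 120° is eclipsed with OCH3 at 120° (4.2); CH2Cl at 240° is eclipsed with tBu at 240° (4.8). Total 11.3 kcal/mol.
OCH3 at 180° is staggered. tBu at 0° is gauche with tBu at 300° (2.2); tBu at 120° is gauche with OCH3 at 180° (1.1); CH2Cl at 240° is gauche with OCH3 at 180° (0.8); CH2Cl at 240° is gauche with tBu at 300° (1.4). Total 5.5 kcal/mol.
OCH3 at 240° is eclipsed. tBu at 0° is eclipsed with tBu at 0° (6.6); tBu at 120° is eclipsed with H at 120° (2.3); CH2Cl at 240° is eclipsed with OCH3 at 240° (2.5). Total 11.4 kcal/mol.
OCH3 at 300° is staggered. tBu at 0° is gauche with OCH3 at 300° (1.1); tBu at 0° is gauche with tBu at 60° (2.2); tBu at 120° is gauche with tBu at 60° (2.2); CH2Cl at 240° is gauche with OCH3 at 300° (0.8). Total 6.3 kcal/mol.
The minimum (5.5 kcal/mol) occurs with OCH3 at 180°.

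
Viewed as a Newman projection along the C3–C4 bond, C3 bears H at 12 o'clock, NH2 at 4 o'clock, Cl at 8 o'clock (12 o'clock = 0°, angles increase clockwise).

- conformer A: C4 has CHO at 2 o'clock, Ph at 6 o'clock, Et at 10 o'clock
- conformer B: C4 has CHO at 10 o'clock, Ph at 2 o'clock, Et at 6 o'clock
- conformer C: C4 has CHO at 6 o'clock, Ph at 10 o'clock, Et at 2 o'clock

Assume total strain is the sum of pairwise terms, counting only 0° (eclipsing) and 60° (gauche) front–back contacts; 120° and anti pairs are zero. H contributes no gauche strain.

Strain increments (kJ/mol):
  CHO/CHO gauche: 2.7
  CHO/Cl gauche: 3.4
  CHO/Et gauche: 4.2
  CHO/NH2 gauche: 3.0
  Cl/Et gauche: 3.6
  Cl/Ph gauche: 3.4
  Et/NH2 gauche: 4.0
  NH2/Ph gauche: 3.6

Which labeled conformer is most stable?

A (staggered): NH2(120°)/CHO(60°) gauche 3.0; NH2(120°)/Ph(180°) gauche 3.6; Cl(240°)/Ph(180°) gauche 3.4; Cl(240°)/Et(300°) gauche 3.6 → 13.6 kJ/mol.
B (staggered): NH2(120°)/Ph(60°) gauche 3.6; NH2(120°)/Et(180°) gauche 4.0; Cl(240°)/CHO(300°) gauche 3.4; Cl(240°)/Et(180°) gauche 3.6 → 14.6 kJ/mol.
C (staggered): NH2(120°)/CHO(180°) gauche 3.0; NH2(120°)/Et(60°) gauche 4.0; Cl(240°)/CHO(180°) gauche 3.4; Cl(240°)/Ph(300°) gauche 3.4 → 13.8 kJ/mol.
A has the lowest total (13.6 kJ/mol).

A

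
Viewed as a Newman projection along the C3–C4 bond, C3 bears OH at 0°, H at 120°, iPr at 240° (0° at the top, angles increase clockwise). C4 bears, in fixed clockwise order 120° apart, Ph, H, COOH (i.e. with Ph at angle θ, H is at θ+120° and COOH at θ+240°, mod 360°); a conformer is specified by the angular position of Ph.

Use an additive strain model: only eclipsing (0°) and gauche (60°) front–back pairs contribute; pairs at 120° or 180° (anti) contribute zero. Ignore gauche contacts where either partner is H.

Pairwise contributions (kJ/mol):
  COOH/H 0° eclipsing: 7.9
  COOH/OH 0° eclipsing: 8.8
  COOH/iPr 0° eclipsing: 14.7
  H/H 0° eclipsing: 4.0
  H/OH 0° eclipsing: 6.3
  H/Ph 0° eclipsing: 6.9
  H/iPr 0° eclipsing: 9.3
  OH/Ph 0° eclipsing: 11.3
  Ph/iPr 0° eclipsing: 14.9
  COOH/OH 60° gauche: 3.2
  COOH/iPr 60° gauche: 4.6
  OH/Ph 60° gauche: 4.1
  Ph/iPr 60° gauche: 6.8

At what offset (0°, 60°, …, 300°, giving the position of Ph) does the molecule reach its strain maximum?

Ph at 0° is eclipsed. OH at 0° is eclipsed with Ph at 0° (11.3); H at 120° is eclipsed with H at 120° (4.0); iPr at 240° is eclipsed with COOH at 240° (14.7). Total 30.0 kJ/mol.
Ph at 60° is staggered. OH at 0° is gauche with Ph at 60° (4.1); OH at 0° is gauche with COOH at 300° (3.2); iPr at 240° is gauche with COOH at 300° (4.6). Total 11.9 kJ/mol.
Ph at 120° is eclipsed. OH at 0° is eclipsed with COOH at 0° (8.8); H at 120° is eclipsed with Ph at 120° (6.9); iPr at 240° is eclipsed with H at 240° (9.3). Total 25.0 kJ/mol.
Ph at 180° is staggered. OH at 0° is gauche with COOH at 60° (3.2); iPr at 240° is gauche with Ph at 180° (6.8). Total 10.0 kJ/mol.
Ph at 240° is eclipsed. OH at 0° is eclipsed with H at 0° (6.3); H at 120° is eclipsed with COOH at 120° (7.9); iPr at 240° is eclipsed with Ph at 240° (14.9). Total 29.1 kJ/mol.
Ph at 300° is staggered. OH at 0° is gauche with Ph at 300° (4.1); iPr at 240° is gauche with Ph at 300° (6.8); iPr at 240° is gauche with COOH at 180° (4.6). Total 15.5 kJ/mol.
The maximum (30.0 kJ/mol) occurs with Ph at 0°.

0°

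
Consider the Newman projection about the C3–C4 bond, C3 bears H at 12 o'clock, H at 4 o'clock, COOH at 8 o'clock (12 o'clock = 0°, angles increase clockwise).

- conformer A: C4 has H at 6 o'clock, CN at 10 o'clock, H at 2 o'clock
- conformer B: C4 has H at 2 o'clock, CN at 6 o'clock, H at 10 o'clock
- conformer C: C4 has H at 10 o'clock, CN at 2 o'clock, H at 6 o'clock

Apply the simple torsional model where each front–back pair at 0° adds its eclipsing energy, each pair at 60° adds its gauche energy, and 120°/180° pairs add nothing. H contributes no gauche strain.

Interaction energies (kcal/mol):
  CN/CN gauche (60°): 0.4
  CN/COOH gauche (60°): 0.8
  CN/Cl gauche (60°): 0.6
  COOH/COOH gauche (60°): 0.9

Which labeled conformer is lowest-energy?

C

A is staggered. COOH at 240° is gauche with CN at 300° (0.8). Total 0.8 kcal/mol.
B is staggered. COOH at 240° is gauche with CN at 180° (0.8). Total 0.8 kcal/mol.
C (staggered): no non-H gauche contacts → 0.0 kcal/mol.
C has the lowest total (0.0 kcal/mol).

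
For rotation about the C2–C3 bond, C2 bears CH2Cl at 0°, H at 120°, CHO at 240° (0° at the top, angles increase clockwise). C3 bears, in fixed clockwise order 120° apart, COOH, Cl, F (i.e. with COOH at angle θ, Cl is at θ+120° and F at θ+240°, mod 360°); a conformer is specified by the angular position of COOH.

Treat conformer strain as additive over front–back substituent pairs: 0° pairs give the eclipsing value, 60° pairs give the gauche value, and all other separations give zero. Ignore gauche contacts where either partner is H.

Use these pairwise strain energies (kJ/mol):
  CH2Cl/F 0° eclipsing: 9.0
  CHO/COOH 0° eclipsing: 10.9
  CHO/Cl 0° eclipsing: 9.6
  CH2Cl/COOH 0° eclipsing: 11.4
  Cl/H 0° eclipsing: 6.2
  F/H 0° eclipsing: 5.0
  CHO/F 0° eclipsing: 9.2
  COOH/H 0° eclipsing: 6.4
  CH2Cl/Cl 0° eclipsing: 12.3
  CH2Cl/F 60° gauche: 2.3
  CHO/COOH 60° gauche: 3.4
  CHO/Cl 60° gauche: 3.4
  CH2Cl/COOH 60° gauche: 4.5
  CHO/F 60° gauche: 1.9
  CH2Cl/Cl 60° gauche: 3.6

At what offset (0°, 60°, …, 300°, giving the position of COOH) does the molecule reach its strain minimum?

60°

COOH at 0° (eclipsed): CH2Cl(0°)/COOH(0°) eclipsed 11.4; H(120°)/Cl(120°) eclipsed 6.2; CHO(240°)/F(240°) eclipsed 9.2 → 26.8 kJ/mol.
COOH at 60° (staggered): CH2Cl(0°)/COOH(60°) gauche 4.5; CH2Cl(0°)/F(300°) gauche 2.3; CHO(240°)/Cl(180°) gauche 3.4; CHO(240°)/F(300°) gauche 1.9 → 12.1 kJ/mol.
COOH at 120° (eclipsed): CH2Cl(0°)/F(0°) eclipsed 9.0; H(120°)/COOH(120°) eclipsed 6.4; CHO(240°)/Cl(240°) eclipsed 9.6 → 25.0 kJ/mol.
COOH at 180° (staggered): CH2Cl(0°)/Cl(300°) gauche 3.6; CH2Cl(0°)/F(60°) gauche 2.3; CHO(240°)/COOH(180°) gauche 3.4; CHO(240°)/Cl(300°) gauche 3.4 → 12.7 kJ/mol.
COOH at 240° (eclipsed): CH2Cl(0°)/Cl(0°) eclipsed 12.3; H(120°)/F(120°) eclipsed 5.0; CHO(240°)/COOH(240°) eclipsed 10.9 → 28.2 kJ/mol.
COOH at 300° (staggered): CH2Cl(0°)/COOH(300°) gauche 4.5; CH2Cl(0°)/Cl(60°) gauche 3.6; CHO(240°)/COOH(300°) gauche 3.4; CHO(240°)/F(180°) gauche 1.9 → 13.4 kJ/mol.
The minimum (12.1 kJ/mol) occurs with COOH at 60°.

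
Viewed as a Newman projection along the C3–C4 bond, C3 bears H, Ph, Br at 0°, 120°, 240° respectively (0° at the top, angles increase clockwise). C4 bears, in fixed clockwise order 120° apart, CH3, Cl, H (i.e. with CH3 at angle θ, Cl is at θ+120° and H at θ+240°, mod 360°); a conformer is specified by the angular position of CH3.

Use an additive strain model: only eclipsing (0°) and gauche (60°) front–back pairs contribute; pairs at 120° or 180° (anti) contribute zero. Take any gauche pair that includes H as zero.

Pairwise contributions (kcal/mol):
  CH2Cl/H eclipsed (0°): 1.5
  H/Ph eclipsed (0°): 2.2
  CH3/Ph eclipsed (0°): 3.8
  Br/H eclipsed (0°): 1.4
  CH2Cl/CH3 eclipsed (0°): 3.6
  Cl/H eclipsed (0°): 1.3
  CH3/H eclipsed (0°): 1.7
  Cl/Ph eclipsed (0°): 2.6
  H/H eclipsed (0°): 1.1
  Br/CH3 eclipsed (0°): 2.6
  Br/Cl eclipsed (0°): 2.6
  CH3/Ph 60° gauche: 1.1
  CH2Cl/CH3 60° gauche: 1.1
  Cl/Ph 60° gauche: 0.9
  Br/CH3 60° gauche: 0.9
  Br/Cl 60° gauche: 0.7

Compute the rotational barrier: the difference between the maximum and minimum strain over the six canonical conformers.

5.7 kcal/mol

CH3 at 0° (eclipsed): H–CH3 eclipsed, Ph–Cl eclipsed, Br–H eclipsed; 1.7 + 2.6 + 1.4 = 5.7 kcal/mol.
CH3 at 60° (staggered): Ph–CH3 gauche, Ph–Cl gauche, Br–Cl gauche; 1.1 + 0.9 + 0.7 = 2.7 kcal/mol.
CH3 at 120° (eclipsed): H–H eclipsed, Ph–CH3 eclipsed, Br–Cl eclipsed; 1.1 + 3.8 + 2.6 = 7.5 kcal/mol.
CH3 at 180° (staggered): Ph–CH3 gauche, Br–CH3 gauche, Br–Cl gauche; 1.1 + 0.9 + 0.7 = 2.7 kcal/mol.
CH3 at 240° (eclipsed): H–Cl eclipsed, Ph–H eclipsed, Br–CH3 eclipsed; 1.3 + 2.2 + 2.6 = 6.1 kcal/mol.
CH3 at 300° (staggered): Ph–Cl gauche, Br–CH3 gauche; 0.9 + 0.9 = 1.8 kcal/mol.
Max at 120° (7.5 kcal/mol), min at 300° (1.8 kcal/mol); barrier = 5.7 kcal/mol.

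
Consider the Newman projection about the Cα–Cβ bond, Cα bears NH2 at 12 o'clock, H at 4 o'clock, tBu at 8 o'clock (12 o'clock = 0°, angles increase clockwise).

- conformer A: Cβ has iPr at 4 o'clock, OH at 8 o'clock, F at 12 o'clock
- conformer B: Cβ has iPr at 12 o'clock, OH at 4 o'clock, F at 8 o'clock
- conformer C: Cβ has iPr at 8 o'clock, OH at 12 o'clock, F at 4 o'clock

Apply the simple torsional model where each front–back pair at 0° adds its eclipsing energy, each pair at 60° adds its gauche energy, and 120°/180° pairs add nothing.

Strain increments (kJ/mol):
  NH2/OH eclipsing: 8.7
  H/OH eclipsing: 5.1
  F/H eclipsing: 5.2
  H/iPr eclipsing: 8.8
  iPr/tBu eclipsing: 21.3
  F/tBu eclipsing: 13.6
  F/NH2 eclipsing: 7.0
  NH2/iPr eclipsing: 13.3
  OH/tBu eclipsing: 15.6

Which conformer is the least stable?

A (eclipsed): NH2–F eclipsed, H–iPr eclipsed, tBu–OH eclipsed; 7.0 + 8.8 + 15.6 = 31.4 kJ/mol.
B (eclipsed): NH2–iPr eclipsed, H–OH eclipsed, tBu–F eclipsed; 13.3 + 5.1 + 13.6 = 32.0 kJ/mol.
C (eclipsed): NH2–OH eclipsed, H–F eclipsed, tBu–iPr eclipsed; 8.7 + 5.2 + 21.3 = 35.2 kJ/mol.
C has the highest total (35.2 kJ/mol).

C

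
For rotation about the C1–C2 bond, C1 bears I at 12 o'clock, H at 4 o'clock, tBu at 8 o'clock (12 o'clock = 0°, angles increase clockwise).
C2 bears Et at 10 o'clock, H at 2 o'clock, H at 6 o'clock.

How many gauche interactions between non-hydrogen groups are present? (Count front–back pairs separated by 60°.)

2

Non-H gauche pairs: I(0°)/Et(300°); tBu(240°)/Et(300°) — 2 interactions.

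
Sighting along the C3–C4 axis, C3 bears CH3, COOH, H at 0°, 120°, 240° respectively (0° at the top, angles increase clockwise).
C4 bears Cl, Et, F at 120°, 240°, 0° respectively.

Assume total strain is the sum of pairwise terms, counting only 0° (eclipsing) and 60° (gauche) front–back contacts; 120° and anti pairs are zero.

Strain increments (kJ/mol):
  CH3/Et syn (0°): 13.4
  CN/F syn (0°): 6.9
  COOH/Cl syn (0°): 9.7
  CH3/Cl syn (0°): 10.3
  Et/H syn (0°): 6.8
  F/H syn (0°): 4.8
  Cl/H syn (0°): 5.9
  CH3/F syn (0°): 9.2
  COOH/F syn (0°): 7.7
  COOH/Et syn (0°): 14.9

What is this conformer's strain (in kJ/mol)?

25.7 kJ/mol

This conformer (eclipsed): CH3–F eclipsed, COOH–Cl eclipsed, H–Et eclipsed; 9.2 + 9.7 + 6.8 = 25.7 kJ/mol.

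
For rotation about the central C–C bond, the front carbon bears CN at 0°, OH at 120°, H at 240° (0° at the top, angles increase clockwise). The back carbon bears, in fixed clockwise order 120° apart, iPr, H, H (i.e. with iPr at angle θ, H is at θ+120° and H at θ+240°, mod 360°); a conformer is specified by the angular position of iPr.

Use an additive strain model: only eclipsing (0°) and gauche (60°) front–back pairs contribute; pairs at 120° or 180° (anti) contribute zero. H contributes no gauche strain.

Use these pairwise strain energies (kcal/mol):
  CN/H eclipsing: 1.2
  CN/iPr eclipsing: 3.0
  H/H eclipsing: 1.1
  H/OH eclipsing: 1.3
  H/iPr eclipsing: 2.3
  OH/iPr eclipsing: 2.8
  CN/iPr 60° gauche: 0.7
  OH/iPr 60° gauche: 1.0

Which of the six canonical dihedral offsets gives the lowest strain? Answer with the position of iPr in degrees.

300°

iPr at 0° is eclipsed. CN at 0° is eclipsed with iPr at 0° (3.0); OH at 120° is eclipsed with H at 120° (1.3); H at 240° is eclipsed with H at 240° (1.1). Total 5.4 kcal/mol.
iPr at 60° is staggered. CN at 0° is gauche with iPr at 60° (0.7); OH at 120° is gauche with iPr at 60° (1.0). Total 1.7 kcal/mol.
iPr at 120° is eclipsed. CN at 0° is eclipsed with H at 0° (1.2); OH at 120° is eclipsed with iPr at 120° (2.8); H at 240° is eclipsed with H at 240° (1.1). Total 5.1 kcal/mol.
iPr at 180° is staggered. OH at 120° is gauche with iPr at 180° (1.0). Total 1.0 kcal/mol.
iPr at 240° is eclipsed. CN at 0° is eclipsed with H at 0° (1.2); OH at 120° is eclipsed with H at 120° (1.3); H at 240° is eclipsed with iPr at 240° (2.3). Total 4.8 kcal/mol.
iPr at 300° is staggered. CN at 0° is gauche with iPr at 300° (0.7). Total 0.7 kcal/mol.
The minimum (0.7 kcal/mol) occurs with iPr at 300°.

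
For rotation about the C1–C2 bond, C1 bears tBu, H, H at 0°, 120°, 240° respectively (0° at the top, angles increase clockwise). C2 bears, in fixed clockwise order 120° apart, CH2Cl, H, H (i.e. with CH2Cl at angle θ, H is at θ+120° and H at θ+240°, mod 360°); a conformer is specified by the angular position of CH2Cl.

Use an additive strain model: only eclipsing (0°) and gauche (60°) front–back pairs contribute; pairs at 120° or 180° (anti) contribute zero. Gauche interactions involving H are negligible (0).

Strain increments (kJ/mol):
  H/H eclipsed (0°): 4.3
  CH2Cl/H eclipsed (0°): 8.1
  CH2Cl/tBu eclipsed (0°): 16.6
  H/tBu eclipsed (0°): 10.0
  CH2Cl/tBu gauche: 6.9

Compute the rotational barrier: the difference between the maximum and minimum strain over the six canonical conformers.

CH2Cl at 0° (eclipsed): tBu(0°)/CH2Cl(0°) eclipsed 16.6; H(120°)/H(120°) eclipsed 4.3; H(240°)/H(240°) eclipsed 4.3 → 25.2 kJ/mol.
CH2Cl at 60° (staggered): tBu(0°)/CH2Cl(60°) gauche 6.9 → 6.9 kJ/mol.
CH2Cl at 120° (eclipsed): tBu(0°)/H(0°) eclipsed 10.0; H(120°)/CH2Cl(120°) eclipsed 8.1; H(240°)/H(240°) eclipsed 4.3 → 22.4 kJ/mol.
CH2Cl at 180° (staggered): no non-H gauche contacts → 0.0 kJ/mol.
CH2Cl at 240° (eclipsed): tBu(0°)/H(0°) eclipsed 10.0; H(120°)/H(120°) eclipsed 4.3; H(240°)/CH2Cl(240°) eclipsed 8.1 → 22.4 kJ/mol.
CH2Cl at 300° (staggered): tBu(0°)/CH2Cl(300°) gauche 6.9 → 6.9 kJ/mol.
Max at 0° (25.2 kJ/mol), min at 180° (0.0 kJ/mol); barrier = 25.2 kJ/mol.

25.2 kJ/mol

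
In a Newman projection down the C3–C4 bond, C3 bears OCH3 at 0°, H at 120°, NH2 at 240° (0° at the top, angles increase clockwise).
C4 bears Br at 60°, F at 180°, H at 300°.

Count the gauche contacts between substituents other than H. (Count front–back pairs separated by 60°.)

2

Non-H gauche pairs: OCH3(0°)/Br(60°); NH2(240°)/F(180°) — 2 interactions.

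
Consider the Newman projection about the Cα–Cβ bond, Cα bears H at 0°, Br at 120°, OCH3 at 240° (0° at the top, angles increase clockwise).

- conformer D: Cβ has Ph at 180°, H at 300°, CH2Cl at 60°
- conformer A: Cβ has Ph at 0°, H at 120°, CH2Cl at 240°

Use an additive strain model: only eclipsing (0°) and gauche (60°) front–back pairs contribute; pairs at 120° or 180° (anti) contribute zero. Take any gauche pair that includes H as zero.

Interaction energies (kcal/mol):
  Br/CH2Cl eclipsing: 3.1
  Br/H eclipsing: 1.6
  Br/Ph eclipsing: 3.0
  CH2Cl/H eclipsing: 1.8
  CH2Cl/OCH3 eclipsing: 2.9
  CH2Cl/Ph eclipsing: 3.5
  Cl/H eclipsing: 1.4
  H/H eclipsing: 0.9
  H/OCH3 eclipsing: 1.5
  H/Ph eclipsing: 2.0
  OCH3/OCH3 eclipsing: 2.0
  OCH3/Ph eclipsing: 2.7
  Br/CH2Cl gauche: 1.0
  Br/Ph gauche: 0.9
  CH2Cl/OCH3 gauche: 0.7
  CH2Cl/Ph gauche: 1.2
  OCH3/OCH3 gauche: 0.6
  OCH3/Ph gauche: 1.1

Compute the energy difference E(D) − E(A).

-3.5 kcal/mol

D is staggered. Br at 120° is gauche with Ph at 180° (0.9); Br at 120° is gauche with CH2Cl at 60° (1.0); OCH3 at 240° is gauche with Ph at 180° (1.1). Total 3.0 kcal/mol.
A is eclipsed. H at 0° is eclipsed with Ph at 0° (2.0); Br at 120° is eclipsed with H at 120° (1.6); OCH3 at 240° is eclipsed with CH2Cl at 240° (2.9). Total 6.5 kcal/mol.
E(D) − E(A) = 3.0 − 6.5 = -3.5 kcal/mol.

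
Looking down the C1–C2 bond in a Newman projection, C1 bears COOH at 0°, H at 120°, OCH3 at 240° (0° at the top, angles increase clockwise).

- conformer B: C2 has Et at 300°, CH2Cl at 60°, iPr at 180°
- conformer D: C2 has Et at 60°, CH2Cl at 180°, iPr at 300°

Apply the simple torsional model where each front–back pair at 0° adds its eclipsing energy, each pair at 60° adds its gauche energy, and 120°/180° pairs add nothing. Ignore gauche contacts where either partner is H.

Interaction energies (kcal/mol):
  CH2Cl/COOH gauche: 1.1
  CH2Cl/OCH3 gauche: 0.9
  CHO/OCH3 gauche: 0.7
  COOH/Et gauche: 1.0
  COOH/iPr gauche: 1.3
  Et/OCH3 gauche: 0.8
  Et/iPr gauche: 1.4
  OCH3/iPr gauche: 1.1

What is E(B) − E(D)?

-0.3 kcal/mol

B (staggered): COOH–Et gauche, COOH–CH2Cl gauche, OCH3–Et gauche, OCH3–iPr gauche; 1.0 + 1.1 + 0.8 + 1.1 = 4.0 kcal/mol.
D (staggered): COOH–Et gauche, COOH–iPr gauche, OCH3–CH2Cl gauche, OCH3–iPr gauche; 1.0 + 1.3 + 0.9 + 1.1 = 4.3 kcal/mol.
E(B) − E(D) = 4.0 − 4.3 = -0.3 kcal/mol.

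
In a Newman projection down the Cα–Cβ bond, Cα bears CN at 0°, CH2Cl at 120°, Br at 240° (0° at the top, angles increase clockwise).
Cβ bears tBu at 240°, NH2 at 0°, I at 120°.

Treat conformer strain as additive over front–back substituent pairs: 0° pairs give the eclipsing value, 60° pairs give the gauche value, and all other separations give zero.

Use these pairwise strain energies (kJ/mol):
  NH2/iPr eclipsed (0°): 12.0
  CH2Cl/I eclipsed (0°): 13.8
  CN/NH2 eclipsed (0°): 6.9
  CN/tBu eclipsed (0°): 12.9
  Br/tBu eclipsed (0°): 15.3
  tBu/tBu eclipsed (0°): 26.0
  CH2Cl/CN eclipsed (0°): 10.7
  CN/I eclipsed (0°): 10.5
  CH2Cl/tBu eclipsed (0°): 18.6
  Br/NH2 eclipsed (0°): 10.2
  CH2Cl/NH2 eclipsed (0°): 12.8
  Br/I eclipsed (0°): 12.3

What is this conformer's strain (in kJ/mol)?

This conformer is eclipsed. CN at 0° is eclipsed with NH2 at 0° (6.9); CH2Cl at 120° is eclipsed with I at 120° (13.8); Br at 240° is eclipsed with tBu at 240° (15.3). Total 36.0 kJ/mol.

36.0 kJ/mol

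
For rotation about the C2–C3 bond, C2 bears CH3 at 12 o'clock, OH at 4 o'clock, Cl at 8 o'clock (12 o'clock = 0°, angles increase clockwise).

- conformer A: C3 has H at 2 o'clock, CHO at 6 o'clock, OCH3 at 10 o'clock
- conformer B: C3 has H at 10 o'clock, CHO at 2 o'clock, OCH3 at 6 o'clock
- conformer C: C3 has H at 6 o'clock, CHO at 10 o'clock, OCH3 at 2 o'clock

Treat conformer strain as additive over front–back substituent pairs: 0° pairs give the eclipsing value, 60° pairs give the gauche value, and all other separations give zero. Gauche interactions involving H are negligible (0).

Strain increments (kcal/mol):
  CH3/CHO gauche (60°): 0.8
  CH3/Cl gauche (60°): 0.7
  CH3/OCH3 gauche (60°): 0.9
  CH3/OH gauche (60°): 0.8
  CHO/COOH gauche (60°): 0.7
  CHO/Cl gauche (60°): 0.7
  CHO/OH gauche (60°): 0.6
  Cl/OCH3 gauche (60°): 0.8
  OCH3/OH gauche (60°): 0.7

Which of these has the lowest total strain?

B

A (staggered): CH3–OCH3 gauche, OH–CHO gauche, Cl–CHO gauche, Cl–OCH3 gauche; 0.9 + 0.6 + 0.7 + 0.8 = 3.0 kcal/mol.
B (staggered): CH3–CHO gauche, OH–CHO gauche, OH–OCH3 gauche, Cl–OCH3 gauche; 0.8 + 0.6 + 0.7 + 0.8 = 2.9 kcal/mol.
C (staggered): CH3–CHO gauche, CH3–OCH3 gauche, OH–OCH3 gauche, Cl–CHO gauche; 0.8 + 0.9 + 0.7 + 0.7 = 3.1 kcal/mol.
B has the lowest total (2.9 kcal/mol).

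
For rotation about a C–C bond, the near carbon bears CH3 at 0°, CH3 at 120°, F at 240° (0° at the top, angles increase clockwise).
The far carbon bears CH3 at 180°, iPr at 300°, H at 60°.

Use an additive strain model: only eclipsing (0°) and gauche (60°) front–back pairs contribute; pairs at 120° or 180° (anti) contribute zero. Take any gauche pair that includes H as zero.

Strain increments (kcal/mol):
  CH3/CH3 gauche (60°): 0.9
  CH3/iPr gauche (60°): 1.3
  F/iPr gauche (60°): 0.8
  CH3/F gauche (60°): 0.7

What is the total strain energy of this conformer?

This conformer (staggered): CH3–iPr gauche, CH3–CH3 gauche, F–CH3 gauche, F–iPr gauche; 1.3 + 0.9 + 0.7 + 0.8 = 3.7 kcal/mol.

3.7 kcal/mol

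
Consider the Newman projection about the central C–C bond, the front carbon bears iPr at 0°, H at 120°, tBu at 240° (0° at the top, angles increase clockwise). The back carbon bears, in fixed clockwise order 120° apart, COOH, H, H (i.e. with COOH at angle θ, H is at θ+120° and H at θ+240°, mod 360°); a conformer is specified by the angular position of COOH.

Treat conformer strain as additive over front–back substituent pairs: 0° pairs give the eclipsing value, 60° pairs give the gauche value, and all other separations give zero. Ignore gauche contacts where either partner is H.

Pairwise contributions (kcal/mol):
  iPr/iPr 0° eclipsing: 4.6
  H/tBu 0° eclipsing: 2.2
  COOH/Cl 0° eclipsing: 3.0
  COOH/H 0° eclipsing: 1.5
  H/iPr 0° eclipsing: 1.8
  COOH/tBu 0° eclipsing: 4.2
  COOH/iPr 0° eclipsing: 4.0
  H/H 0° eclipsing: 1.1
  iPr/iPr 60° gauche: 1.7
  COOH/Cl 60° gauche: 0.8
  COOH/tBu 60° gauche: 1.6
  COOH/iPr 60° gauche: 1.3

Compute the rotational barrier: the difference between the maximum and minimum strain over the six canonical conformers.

6.0 kcal/mol

COOH at 0° is eclipsed. iPr at 0° is eclipsed with COOH at 0° (4.0); H at 120° is eclipsed with H at 120° (1.1); tBu at 240° is eclipsed with H at 240° (2.2). Total 7.3 kcal/mol.
COOH at 60° is staggered. iPr at 0° is gauche with COOH at 60° (1.3). Total 1.3 kcal/mol.
COOH at 120° is eclipsed. iPr at 0° is eclipsed with H at 0° (1.8); H at 120° is eclipsed with COOH at 120° (1.5); tBu at 240° is eclipsed with H at 240° (2.2). Total 5.5 kcal/mol.
COOH at 180° is staggered. tBu at 240° is gauche with COOH at 180° (1.6). Total 1.6 kcal/mol.
COOH at 240° is eclipsed. iPr at 0° is eclipsed with H at 0° (1.8); H at 120° is eclipsed with H at 120° (1.1); tBu at 240° is eclipsed with COOH at 240° (4.2). Total 7.1 kcal/mol.
COOH at 300° is staggered. iPr at 0° is gauche with COOH at 300° (1.3); tBu at 240° is gauche with COOH at 300° (1.6). Total 2.9 kcal/mol.
Max at 0° (7.3 kcal/mol), min at 60° (1.3 kcal/mol); barrier = 6.0 kcal/mol.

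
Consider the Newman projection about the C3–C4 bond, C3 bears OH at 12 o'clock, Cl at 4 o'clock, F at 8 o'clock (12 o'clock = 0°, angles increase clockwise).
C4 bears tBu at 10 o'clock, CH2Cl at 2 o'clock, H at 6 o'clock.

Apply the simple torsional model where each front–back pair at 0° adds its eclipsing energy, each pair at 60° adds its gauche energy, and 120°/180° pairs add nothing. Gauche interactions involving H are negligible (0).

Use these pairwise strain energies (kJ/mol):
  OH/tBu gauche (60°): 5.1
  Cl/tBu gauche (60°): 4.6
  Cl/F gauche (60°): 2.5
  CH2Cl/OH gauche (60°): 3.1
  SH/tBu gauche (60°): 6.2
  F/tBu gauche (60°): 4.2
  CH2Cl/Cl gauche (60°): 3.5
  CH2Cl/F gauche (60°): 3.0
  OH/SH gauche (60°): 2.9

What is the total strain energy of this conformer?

15.9 kJ/mol

This conformer (staggered): OH(0°)/tBu(300°) gauche 5.1; OH(0°)/CH2Cl(60°) gauche 3.1; Cl(120°)/CH2Cl(60°) gauche 3.5; F(240°)/tBu(300°) gauche 4.2 → 15.9 kJ/mol.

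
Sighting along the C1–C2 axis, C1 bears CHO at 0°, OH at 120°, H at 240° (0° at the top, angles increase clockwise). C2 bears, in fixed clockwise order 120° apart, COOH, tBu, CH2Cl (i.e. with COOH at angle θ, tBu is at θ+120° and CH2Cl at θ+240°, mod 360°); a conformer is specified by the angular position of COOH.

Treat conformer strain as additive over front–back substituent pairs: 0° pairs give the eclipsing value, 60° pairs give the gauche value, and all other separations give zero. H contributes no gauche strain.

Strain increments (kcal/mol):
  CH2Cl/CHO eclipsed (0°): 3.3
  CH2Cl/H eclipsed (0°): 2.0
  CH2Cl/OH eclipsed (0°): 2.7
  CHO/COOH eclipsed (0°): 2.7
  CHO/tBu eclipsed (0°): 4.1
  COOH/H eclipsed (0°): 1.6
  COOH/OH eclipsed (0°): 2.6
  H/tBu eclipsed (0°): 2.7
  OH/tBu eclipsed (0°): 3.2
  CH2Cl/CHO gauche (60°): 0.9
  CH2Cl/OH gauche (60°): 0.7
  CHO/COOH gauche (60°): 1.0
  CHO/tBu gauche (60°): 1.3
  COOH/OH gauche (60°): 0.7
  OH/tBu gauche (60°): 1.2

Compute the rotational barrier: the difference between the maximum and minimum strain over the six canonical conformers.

COOH at 0° (eclipsed): CHO(0°)/COOH(0°) eclipsed 2.7; OH(120°)/tBu(120°) eclipsed 3.2; H(240°)/CH2Cl(240°) eclipsed 2.0 → 7.9 kcal/mol.
COOH at 60° (staggered): CHO(0°)/COOH(60°) gauche 1.0; CHO(0°)/CH2Cl(300°) gauche 0.9; OH(120°)/COOH(60°) gauche 0.7; OH(120°)/tBu(180°) gauche 1.2 → 3.8 kcal/mol.
COOH at 120° (eclipsed): CHO(0°)/CH2Cl(0°) eclipsed 3.3; OH(120°)/COOH(120°) eclipsed 2.6; H(240°)/tBu(240°) eclipsed 2.7 → 8.6 kcal/mol.
COOH at 180° (staggered): CHO(0°)/tBu(300°) gauche 1.3; CHO(0°)/CH2Cl(60°) gauche 0.9; OH(120°)/COOH(180°) gauche 0.7; OH(120°)/CH2Cl(60°) gauche 0.7 → 3.6 kcal/mol.
COOH at 240° (eclipsed): CHO(0°)/tBu(0°) eclipsed 4.1; OH(120°)/CH2Cl(120°) eclipsed 2.7; H(240°)/COOH(240°) eclipsed 1.6 → 8.4 kcal/mol.
COOH at 300° (staggered): CHO(0°)/COOH(300°) gauche 1.0; CHO(0°)/tBu(60°) gauche 1.3; OH(120°)/tBu(60°) gauche 1.2; OH(120°)/CH2Cl(180°) gauche 0.7 → 4.2 kcal/mol.
Max at 120° (8.6 kcal/mol), min at 180° (3.6 kcal/mol); barrier = 5.0 kcal/mol.

5.0 kcal/mol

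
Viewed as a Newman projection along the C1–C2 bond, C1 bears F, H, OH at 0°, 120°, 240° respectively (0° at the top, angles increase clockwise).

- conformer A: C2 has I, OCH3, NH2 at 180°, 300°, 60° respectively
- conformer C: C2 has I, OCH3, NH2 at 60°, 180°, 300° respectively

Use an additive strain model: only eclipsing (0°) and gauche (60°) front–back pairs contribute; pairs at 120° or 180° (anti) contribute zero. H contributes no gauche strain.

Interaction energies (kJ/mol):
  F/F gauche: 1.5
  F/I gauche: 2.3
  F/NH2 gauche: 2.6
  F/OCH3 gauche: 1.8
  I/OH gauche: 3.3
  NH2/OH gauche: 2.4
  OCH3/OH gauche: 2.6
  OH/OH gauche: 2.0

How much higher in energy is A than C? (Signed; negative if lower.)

A (staggered): F(0°)/OCH3(300°) gauche 1.8; F(0°)/NH2(60°) gauche 2.6; OH(240°)/I(180°) gauche 3.3; OH(240°)/OCH3(300°) gauche 2.6 → 10.3 kJ/mol.
C (staggered): F(0°)/I(60°) gauche 2.3; F(0°)/NH2(300°) gauche 2.6; OH(240°)/OCH3(180°) gauche 2.6; OH(240°)/NH2(300°) gauche 2.4 → 9.9 kJ/mol.
E(A) − E(C) = 10.3 − 9.9 = +0.4 kJ/mol.

+0.4 kJ/mol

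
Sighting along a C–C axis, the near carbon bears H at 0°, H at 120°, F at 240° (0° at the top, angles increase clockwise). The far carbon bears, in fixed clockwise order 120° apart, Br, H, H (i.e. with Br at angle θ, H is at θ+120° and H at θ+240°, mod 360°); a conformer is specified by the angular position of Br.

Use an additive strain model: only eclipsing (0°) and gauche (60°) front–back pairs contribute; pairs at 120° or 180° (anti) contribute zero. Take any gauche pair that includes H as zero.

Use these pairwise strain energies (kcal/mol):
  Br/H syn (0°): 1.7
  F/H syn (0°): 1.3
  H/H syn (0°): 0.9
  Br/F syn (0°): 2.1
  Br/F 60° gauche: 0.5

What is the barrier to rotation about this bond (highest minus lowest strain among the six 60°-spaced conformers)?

3.9 kcal/mol

Br at 0° (eclipsed): H–Br eclipsed, H–H eclipsed, F–H eclipsed; 1.7 + 0.9 + 1.3 = 3.9 kcal/mol.
Br at 60° (staggered): no non-H gauche contacts → 0.0 kcal/mol.
Br at 120° (eclipsed): H–H eclipsed, H–Br eclipsed, F–H eclipsed; 0.9 + 1.7 + 1.3 = 3.9 kcal/mol.
Br at 180° (staggered): F–Br gauche; 0.5 = 0.5 kcal/mol.
Br at 240° (eclipsed): H–H eclipsed, H–H eclipsed, F–Br eclipsed; 0.9 + 0.9 + 2.1 = 3.9 kcal/mol.
Br at 300° (staggered): F–Br gauche; 0.5 = 0.5 kcal/mol.
Max at 0° (3.9 kcal/mol), min at 60° (0.0 kcal/mol); barrier = 3.9 kcal/mol.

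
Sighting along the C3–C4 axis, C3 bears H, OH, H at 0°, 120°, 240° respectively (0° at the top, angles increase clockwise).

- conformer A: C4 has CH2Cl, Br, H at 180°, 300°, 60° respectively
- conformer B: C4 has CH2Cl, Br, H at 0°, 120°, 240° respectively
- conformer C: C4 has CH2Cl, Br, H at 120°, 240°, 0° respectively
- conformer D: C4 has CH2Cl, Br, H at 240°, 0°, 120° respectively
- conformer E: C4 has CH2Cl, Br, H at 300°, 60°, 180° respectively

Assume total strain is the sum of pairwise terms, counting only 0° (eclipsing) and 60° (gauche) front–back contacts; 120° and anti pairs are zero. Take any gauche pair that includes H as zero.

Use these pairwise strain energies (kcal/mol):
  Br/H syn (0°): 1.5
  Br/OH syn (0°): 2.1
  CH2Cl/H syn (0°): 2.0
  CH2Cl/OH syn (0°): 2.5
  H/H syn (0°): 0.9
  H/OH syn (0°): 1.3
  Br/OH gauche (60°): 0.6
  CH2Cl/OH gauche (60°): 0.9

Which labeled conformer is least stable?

B

A is staggered. OH at 120° is gauche with CH2Cl at 180° (0.9). Total 0.9 kcal/mol.
B is eclipsed. H at 0° is eclipsed with CH2Cl at 0° (2.0); OH at 120° is eclipsed with Br at 120° (2.1); H at 240° is eclipsed with H at 240° (0.9). Total 5.0 kcal/mol.
C is eclipsed. H at 0° is eclipsed with H at 0° (0.9); OH at 120° is eclipsed with CH2Cl at 120° (2.5); H at 240° is eclipsed with Br at 240° (1.5). Total 4.9 kcal/mol.
D is eclipsed. H at 0° is eclipsed with Br at 0° (1.5); OH at 120° is eclipsed with H at 120° (1.3); H at 240° is eclipsed with CH2Cl at 240° (2.0). Total 4.8 kcal/mol.
E is staggered. OH at 120° is gauche with Br at 60° (0.6). Total 0.6 kcal/mol.
B has the highest total (5.0 kcal/mol).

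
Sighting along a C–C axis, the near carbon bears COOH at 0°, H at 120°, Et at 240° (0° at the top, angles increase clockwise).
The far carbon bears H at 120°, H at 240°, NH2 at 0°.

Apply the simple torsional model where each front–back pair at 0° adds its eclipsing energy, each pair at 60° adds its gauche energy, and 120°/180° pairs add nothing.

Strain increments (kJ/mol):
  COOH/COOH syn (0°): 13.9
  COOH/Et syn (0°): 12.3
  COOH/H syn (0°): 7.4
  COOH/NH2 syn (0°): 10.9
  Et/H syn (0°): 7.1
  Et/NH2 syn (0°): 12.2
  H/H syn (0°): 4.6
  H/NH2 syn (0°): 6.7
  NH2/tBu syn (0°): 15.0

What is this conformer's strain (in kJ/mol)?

22.6 kJ/mol

This conformer (eclipsed): COOH(0°)/NH2(0°) eclipsed 10.9; H(120°)/H(120°) eclipsed 4.6; Et(240°)/H(240°) eclipsed 7.1 → 22.6 kJ/mol.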